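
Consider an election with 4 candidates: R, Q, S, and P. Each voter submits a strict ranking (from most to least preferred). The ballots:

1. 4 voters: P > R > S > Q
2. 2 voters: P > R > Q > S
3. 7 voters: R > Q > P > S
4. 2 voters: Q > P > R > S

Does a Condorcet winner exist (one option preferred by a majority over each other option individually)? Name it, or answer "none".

none

Checking pairwise contests:
P beats R 8–7.
R beats Q 13–2.
R beats S 15–0.
Q beats P 9–6.
Every option loses at least one head-to-head, so there is no Condorcet winner.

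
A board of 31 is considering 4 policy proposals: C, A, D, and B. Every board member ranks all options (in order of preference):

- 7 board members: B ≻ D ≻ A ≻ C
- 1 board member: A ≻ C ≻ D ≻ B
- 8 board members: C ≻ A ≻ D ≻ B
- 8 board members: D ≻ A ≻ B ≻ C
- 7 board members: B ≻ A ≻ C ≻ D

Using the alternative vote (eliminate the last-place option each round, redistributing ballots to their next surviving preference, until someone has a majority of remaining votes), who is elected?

B

Round 1: C 8, A 1, D 8, B 14. Eliminate A.
Round 2: C 9, D 8, B 14. Eliminate D.
Round 3: C 9, B 22. B has a majority.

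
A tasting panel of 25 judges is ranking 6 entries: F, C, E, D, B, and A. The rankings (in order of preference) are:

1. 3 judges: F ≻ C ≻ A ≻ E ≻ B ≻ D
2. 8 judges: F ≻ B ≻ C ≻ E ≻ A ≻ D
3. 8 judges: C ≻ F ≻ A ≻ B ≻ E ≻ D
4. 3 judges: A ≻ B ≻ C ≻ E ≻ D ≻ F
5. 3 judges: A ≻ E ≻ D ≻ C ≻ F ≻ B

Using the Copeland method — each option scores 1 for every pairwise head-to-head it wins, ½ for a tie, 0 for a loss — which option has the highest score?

C

F: beats E, D, B, and A; loses to C → score 4.
C: beats F, E, D, B, and A → score 5.
E: beats D; loses to F, C, B, and A → score 1.
D: loses to F, C, E, B, and A → score 0.
B: beats E and D; loses to F, C, and A → score 2.
A: beats E, D, and B; loses to F and C → score 3.
C has the best pairwise record.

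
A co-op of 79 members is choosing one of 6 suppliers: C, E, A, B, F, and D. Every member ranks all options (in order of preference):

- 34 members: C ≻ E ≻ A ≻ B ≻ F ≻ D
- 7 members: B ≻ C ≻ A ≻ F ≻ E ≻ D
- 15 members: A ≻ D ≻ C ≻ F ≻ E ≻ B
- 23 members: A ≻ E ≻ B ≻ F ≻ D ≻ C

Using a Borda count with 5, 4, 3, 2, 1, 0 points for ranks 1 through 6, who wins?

C: 34·5 + 7·4 + 15·3 + 23·0 = 243
E: 34·4 + 7·1 + 15·1 + 23·4 = 250
A: 34·3 + 7·3 + 15·5 + 23·5 = 313
B: 34·2 + 7·5 + 15·0 + 23·3 = 172
F: 34·1 + 7·2 + 15·2 + 23·2 = 124
D: 34·0 + 7·0 + 15·4 + 23·1 = 83
A has the highest Borda score (313).

A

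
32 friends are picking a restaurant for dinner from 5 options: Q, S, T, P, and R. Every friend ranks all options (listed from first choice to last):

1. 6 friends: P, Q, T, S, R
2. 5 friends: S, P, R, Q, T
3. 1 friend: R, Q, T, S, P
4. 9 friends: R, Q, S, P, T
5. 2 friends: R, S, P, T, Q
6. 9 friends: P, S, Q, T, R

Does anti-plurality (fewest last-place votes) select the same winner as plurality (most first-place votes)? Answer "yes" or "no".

no

Anti-plurality — last-place votes: Q 2, S 0, T 14, P 1, R 15. Winner: S.
Plurality — first-place votes: Q 0, S 5, T 0, P 15, R 12. Winner: P.
The two methods disagree.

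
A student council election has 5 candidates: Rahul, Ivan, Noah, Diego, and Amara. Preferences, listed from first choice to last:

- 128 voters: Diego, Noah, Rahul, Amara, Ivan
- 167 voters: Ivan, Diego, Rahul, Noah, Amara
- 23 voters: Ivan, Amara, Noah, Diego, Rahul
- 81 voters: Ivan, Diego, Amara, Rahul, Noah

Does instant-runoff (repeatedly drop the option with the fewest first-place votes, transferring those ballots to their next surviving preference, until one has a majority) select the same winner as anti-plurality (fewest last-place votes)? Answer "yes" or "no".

no

Instant-runoff — R1 Rahul 0, Ivan 271, Noah 0, Diego 128, Amara 0 (Ivan winner). Winner: Ivan.
Anti-plurality — last-place votes: Rahul 23, Ivan 128, Noah 81, Diego 0, Amara 167. Winner: Diego.
The two methods disagree.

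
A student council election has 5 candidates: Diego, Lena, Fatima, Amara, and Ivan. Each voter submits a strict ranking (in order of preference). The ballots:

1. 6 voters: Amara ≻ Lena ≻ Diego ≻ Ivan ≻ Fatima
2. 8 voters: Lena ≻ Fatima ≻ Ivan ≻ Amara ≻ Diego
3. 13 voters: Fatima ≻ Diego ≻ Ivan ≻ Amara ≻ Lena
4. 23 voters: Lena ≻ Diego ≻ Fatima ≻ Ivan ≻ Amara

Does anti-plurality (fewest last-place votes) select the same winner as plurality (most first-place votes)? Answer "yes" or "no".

Anti-plurality — last-place votes: Diego 8, Lena 13, Fatima 6, Amara 23, Ivan 0. Winner: Ivan.
Plurality — first-place votes: Diego 0, Lena 31, Fatima 13, Amara 6, Ivan 0. Winner: Lena.
The two methods disagree.

no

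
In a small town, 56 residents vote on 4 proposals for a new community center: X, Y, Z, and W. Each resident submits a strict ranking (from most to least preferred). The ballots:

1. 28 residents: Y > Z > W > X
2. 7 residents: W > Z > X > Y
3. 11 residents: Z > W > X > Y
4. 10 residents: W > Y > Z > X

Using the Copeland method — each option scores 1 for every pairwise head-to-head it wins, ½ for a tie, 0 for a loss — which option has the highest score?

Y

X: loses to Y, Z, and W → score 0.
Y: beats X and Z; ties W → score 2.5.
Z: beats X and W; loses to Y → score 2.
W: beats X; ties Y; loses to Z → score 1.5.
Y has the best pairwise record.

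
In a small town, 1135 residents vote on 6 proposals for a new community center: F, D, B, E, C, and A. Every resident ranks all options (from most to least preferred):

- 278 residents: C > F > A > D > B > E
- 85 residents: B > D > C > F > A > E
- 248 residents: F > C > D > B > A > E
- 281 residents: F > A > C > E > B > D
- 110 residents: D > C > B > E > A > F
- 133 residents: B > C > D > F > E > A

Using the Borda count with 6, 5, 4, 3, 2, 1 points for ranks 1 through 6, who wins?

C

F: 278·5 + 85·3 + 248·6 + 281·6 + 110·1 + 133·3 = 5328
D: 278·3 + 85·5 + 248·4 + 281·1 + 110·6 + 133·4 = 3724
B: 278·2 + 85·6 + 248·3 + 281·2 + 110·4 + 133·6 = 3610
E: 278·1 + 85·1 + 248·1 + 281·3 + 110·3 + 133·2 = 2050
C: 278·6 + 85·4 + 248·5 + 281·4 + 110·5 + 133·5 = 5587
A: 278·4 + 85·2 + 248·2 + 281·5 + 110·2 + 133·1 = 3536
C has the highest Borda score (5587).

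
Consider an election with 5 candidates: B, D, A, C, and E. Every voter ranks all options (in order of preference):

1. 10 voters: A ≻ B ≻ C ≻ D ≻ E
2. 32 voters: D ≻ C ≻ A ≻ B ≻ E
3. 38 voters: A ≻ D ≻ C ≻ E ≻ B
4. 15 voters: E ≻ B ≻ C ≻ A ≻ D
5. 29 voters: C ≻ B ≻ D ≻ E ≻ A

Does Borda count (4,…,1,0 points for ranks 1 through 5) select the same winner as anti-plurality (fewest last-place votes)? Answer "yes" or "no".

Borda — scores: B 194, D 310, A 271, C 338, E 127. Winner: C.
Anti-plurality — last-place votes: B 38, D 15, A 29, C 0, E 42. Winner: C.
The two methods agree.

yes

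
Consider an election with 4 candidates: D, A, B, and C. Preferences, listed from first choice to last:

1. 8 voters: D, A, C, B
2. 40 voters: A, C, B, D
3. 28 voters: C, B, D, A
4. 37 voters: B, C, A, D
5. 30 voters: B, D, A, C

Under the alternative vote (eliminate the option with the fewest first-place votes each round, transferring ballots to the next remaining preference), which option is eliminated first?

Round 1: D 8, A 40, B 67, C 28. Eliminate D.

D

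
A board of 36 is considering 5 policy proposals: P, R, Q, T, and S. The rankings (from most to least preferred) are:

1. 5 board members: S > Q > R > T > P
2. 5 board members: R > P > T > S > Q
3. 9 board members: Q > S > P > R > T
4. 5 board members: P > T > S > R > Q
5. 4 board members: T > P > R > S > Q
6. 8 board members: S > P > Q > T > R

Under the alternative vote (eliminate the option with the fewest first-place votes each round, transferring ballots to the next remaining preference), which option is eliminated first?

Round 1: P 5, R 5, Q 9, T 4, S 13. Eliminate T.

T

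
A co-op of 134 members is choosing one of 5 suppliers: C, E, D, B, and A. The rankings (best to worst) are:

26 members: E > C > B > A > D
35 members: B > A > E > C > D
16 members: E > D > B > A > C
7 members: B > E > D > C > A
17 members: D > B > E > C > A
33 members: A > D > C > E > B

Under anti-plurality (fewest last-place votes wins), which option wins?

Last-place votes: C 16, E 0, D 61, B 33, A 24.
E is ranked last by the fewest voters, so E wins.

E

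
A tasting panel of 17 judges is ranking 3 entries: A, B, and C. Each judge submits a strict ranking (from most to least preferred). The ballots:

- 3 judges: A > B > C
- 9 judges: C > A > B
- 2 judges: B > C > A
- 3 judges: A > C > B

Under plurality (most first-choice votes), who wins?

C

First-place votes: A 6, B 2, C 9.
C has the most first-place votes.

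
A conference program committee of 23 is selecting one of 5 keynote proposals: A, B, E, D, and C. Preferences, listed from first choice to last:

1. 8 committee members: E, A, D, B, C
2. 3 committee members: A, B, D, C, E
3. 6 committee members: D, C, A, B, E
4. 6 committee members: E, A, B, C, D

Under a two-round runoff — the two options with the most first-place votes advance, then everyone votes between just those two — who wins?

Round 1 first-place votes: A 3, B 0, E 14, D 6, C 0.
E and D advance.
Runoff: E is preferred to D by 14 voters; D by 9.
E wins the runoff.

E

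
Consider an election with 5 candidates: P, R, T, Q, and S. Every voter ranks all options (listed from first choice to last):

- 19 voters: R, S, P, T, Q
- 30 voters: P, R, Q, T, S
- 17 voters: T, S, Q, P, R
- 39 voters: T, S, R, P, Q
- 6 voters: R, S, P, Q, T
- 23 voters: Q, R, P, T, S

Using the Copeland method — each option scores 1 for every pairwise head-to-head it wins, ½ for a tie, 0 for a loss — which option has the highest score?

P: beats T and Q; loses to R and S → score 2.
R: beats P, T, Q, and S → score 4.
T: beats Q and S; loses to P and R → score 2.
Q: loses to P, R, T, and S → score 0.
S: beats P and Q; loses to R and T → score 2.
R has the best pairwise record.

R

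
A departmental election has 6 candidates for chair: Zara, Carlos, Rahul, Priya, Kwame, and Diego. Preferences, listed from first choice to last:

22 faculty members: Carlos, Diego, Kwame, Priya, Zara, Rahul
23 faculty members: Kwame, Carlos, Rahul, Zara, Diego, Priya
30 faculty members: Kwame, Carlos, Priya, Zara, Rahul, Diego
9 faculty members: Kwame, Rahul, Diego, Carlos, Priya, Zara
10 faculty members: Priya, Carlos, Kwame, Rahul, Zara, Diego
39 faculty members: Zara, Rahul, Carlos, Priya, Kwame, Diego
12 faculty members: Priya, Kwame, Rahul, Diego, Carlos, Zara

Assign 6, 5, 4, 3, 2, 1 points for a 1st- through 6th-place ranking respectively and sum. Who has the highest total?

Zara: 22·2 + 23·3 + 30·3 + 9·1 + 10·2 + 39·6 + 12·1 = 478
Carlos: 22·6 + 23·5 + 30·5 + 9·3 + 10·5 + 39·4 + 12·2 = 654
Rahul: 22·1 + 23·4 + 30·2 + 9·5 + 10·3 + 39·5 + 12·4 = 492
Priya: 22·3 + 23·1 + 30·4 + 9·2 + 10·6 + 39·3 + 12·6 = 476
Kwame: 22·4 + 23·6 + 30·6 + 9·6 + 10·4 + 39·2 + 12·5 = 638
Diego: 22·5 + 23·2 + 30·1 + 9·4 + 10·1 + 39·1 + 12·3 = 307
Carlos has the highest Borda score (654).

Carlos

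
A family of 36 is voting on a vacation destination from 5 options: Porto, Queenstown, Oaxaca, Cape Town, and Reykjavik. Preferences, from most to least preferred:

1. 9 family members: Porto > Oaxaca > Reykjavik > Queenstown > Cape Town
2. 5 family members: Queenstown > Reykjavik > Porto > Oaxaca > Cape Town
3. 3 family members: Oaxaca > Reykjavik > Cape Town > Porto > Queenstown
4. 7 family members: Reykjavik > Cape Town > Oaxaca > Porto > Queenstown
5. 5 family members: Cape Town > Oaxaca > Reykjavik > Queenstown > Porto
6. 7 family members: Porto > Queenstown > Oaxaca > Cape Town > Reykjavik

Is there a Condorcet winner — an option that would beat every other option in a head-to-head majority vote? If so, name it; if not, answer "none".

Checking pairwise contests:
Reykjavik beats Porto 20–16.
Porto beats Queenstown 26–10.
Porto beats Oaxaca 21–15.
Porto beats Cape Town 21–15.
Oaxaca beats Reykjavik 24–12.
Every option loses at least one head-to-head, so there is no Condorcet winner.

none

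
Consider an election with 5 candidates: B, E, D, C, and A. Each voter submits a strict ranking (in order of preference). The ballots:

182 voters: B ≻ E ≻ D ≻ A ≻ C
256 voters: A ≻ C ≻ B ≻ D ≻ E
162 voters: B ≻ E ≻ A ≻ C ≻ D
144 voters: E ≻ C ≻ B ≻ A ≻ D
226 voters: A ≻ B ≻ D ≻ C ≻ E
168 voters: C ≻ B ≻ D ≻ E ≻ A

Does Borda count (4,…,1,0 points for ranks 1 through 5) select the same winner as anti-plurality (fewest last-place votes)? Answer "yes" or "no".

Borda — scores: B 3358, E 1776, D 1408, C 2260, A 2578. Winner: B.
Anti-plurality — last-place votes: B 0, E 482, D 306, C 182, A 168. Winner: B.
The two methods agree.

yes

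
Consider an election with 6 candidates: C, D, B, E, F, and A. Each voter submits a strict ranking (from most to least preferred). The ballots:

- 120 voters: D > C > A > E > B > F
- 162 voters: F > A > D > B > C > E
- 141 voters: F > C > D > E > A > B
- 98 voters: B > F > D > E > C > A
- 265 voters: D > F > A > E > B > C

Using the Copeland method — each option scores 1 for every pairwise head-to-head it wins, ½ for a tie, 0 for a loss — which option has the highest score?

C: beats E; loses to D, B, F, and A → score 1.
D: beats C, B, E, and A; loses to F → score 4.
B: beats C; loses to D, E, F, and A → score 1.
E: beats B; loses to C, D, F, and A → score 1.
F: beats C, D, B, E, and A → score 5.
A: beats C, B, and E; loses to D and F → score 3.
F has the best pairwise record.

F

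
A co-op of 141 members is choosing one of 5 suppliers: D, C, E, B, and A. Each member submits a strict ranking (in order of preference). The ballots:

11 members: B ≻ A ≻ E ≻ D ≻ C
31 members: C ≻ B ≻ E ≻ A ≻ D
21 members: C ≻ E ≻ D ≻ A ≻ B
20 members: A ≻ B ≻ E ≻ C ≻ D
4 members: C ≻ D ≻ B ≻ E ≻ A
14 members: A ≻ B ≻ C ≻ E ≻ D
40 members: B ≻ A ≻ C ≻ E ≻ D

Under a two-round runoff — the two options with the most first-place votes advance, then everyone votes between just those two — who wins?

B

Round 1 first-place votes: D 0, C 56, E 0, B 51, A 34.
C and B advance.
Runoff: C is preferred to B by 56 voters; B by 85.
B wins the runoff.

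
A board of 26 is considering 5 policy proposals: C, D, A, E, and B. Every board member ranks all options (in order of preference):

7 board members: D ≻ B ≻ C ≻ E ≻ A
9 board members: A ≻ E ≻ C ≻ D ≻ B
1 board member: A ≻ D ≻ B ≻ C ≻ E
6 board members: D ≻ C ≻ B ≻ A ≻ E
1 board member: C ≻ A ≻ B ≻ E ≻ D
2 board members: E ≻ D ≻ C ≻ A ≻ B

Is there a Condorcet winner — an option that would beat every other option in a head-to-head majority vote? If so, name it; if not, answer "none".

D vs C: 16–10 for D.
D vs A: 15–11 for D.
D vs E: 14–12 for D.
D vs B: 25–1 for D.
D beats every other option head-to-head.

D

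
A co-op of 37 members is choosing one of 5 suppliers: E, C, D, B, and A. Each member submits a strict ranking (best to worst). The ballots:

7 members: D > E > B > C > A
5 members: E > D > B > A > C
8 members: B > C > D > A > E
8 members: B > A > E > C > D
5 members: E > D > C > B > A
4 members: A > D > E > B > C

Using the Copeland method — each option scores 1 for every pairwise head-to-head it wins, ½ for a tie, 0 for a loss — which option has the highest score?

E: beats C and B; loses to D and A → score 2.
C: beats A; loses to E, D, and B → score 1.
D: beats E, C, B, and A → score 4.
B: beats C and A; loses to E and D → score 2.
A: beats E; loses to C, D, and B → score 1.
D has the best pairwise record.

D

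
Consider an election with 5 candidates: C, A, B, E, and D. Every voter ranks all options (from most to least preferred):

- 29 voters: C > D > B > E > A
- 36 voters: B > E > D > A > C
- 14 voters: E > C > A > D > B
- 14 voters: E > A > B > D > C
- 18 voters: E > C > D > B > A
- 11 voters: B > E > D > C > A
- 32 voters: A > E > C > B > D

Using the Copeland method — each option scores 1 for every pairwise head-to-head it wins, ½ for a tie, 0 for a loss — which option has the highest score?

C: beats B and D; loses to A and E → score 2.
A: beats C; loses to B, E, and D → score 1.
B: beats A and D; loses to C and E → score 2.
E: beats C, A, B, and D → score 4.
D: beats A; loses to C, B, and E → score 1.
E has the best pairwise record.

E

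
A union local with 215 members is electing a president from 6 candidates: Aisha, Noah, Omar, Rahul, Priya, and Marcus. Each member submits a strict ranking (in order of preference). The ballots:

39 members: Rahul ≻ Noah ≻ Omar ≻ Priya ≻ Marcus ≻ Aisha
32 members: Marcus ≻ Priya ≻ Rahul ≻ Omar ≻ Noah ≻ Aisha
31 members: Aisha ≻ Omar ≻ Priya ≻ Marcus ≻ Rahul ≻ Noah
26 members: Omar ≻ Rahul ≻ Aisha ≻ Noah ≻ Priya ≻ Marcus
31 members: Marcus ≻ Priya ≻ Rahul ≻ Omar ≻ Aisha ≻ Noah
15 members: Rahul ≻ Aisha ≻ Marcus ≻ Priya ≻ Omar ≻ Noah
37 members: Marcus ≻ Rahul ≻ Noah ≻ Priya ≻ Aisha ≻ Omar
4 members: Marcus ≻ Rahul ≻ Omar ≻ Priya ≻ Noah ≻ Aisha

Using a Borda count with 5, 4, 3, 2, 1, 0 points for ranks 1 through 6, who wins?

Aisha: 39·0 + 32·0 + 31·5 + 26·3 + 31·1 + 15·4 + 37·1 + 4·0 = 361
Noah: 39·4 + 32·1 + 31·0 + 26·2 + 31·0 + 15·0 + 37·3 + 4·1 = 355
Omar: 39·3 + 32·2 + 31·4 + 26·5 + 31·2 + 15·1 + 37·0 + 4·3 = 524
Rahul: 39·5 + 32·3 + 31·1 + 26·4 + 31·3 + 15·5 + 37·4 + 4·4 = 758
Priya: 39·2 + 32·4 + 31·3 + 26·1 + 31·4 + 15·2 + 37·2 + 4·2 = 561
Marcus: 39·1 + 32·5 + 31·2 + 26·0 + 31·5 + 15·3 + 37·5 + 4·5 = 666
Rahul has the highest Borda score (758).

Rahul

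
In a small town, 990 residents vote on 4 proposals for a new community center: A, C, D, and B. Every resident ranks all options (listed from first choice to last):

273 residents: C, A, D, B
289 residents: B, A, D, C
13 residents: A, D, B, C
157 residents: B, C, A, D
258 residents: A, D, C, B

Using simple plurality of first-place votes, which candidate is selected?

B

First-place votes: A 271, C 273, D 0, B 446.
B has the most first-place votes.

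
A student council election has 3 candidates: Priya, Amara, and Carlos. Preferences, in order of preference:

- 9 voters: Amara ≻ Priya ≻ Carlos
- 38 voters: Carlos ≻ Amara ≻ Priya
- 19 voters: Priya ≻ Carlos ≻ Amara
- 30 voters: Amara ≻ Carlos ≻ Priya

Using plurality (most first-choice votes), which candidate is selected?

First-place votes: Priya 19, Amara 39, Carlos 38.
Amara has the most first-place votes.

Amara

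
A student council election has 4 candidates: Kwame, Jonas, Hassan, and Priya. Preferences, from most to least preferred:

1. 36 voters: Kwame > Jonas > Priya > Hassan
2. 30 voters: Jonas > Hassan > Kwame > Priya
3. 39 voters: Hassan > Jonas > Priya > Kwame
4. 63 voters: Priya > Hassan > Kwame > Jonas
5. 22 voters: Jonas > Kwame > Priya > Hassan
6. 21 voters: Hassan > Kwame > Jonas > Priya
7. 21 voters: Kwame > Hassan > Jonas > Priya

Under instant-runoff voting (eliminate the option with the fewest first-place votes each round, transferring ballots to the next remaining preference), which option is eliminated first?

Round 1: Kwame 57, Jonas 52, Hassan 60, Priya 63. Eliminate Jonas.

Jonas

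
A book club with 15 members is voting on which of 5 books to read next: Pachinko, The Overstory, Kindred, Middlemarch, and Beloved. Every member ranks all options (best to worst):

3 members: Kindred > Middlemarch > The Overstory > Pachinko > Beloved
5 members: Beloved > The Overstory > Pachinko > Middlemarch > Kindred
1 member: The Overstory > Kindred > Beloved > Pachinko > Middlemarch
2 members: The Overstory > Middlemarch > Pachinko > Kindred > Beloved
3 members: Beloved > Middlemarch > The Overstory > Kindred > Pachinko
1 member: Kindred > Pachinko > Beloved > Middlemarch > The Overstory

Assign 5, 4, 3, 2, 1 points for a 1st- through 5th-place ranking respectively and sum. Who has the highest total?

The Overstory

Pachinko: 3·2 + 5·3 + 1·2 + 2·3 + 3·1 + 1·4 = 36
The Overstory: 3·3 + 5·4 + 1·5 + 2·5 + 3·3 + 1·1 = 54
Kindred: 3·5 + 5·1 + 1·4 + 2·2 + 3·2 + 1·5 = 39
Middlemarch: 3·4 + 5·2 + 1·1 + 2·4 + 3·4 + 1·2 = 45
Beloved: 3·1 + 5·5 + 1·3 + 2·1 + 3·5 + 1·3 = 51
The Overstory has the highest Borda score (54).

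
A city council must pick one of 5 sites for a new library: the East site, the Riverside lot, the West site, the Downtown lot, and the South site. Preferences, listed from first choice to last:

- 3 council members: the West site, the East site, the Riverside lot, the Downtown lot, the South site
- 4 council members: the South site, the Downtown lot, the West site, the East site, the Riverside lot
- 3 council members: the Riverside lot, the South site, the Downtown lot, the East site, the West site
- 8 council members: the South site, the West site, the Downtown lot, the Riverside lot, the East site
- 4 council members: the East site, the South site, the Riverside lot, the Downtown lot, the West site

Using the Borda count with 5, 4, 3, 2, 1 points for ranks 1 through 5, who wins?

the South site

the East site: 3·4 + 4·2 + 3·2 + 8·1 + 4·5 = 54
the Riverside lot: 3·3 + 4·1 + 3·5 + 8·2 + 4·3 = 56
the West site: 3·5 + 4·3 + 3·1 + 8·4 + 4·1 = 66
the Downtown lot: 3·2 + 4·4 + 3·3 + 8·3 + 4·2 = 63
the South site: 3·1 + 4·5 + 3·4 + 8·5 + 4·4 = 91
the South site has the highest Borda score (91).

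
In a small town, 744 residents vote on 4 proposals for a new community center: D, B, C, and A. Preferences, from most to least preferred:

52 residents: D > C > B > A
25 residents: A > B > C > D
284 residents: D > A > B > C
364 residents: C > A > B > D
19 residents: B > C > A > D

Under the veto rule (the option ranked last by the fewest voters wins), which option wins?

Last-place votes: D 408, B 0, C 284, A 52.
B is ranked last by the fewest voters, so B wins.

B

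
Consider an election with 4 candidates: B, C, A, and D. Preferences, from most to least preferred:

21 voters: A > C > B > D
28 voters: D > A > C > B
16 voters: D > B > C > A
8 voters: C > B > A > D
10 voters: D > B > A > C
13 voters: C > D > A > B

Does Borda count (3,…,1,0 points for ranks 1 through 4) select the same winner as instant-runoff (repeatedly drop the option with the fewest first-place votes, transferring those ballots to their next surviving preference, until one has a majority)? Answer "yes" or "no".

Borda — scores: B 89, C 149, A 150, D 188. Winner: D.
Instant-runoff — R1 B 0, C 21, A 21, D 54 (D winner). Winner: D.
The two methods agree.

yes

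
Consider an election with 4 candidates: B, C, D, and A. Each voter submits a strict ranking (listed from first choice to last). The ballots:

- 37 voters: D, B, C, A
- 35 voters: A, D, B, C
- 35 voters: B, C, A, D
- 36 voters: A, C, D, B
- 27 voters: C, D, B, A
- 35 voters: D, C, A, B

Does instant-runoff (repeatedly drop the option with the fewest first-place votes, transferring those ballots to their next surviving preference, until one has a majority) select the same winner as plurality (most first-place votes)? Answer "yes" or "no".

Instant-runoff — R1 B 35, C 27, D 72, A 71 (C out); R2 B 35, D 99, A 71 (B out); R3 D 99, A 106 (A winner). Winner: A.
Plurality — first-place votes: B 35, C 27, D 72, A 71. Winner: D.
The two methods disagree.

no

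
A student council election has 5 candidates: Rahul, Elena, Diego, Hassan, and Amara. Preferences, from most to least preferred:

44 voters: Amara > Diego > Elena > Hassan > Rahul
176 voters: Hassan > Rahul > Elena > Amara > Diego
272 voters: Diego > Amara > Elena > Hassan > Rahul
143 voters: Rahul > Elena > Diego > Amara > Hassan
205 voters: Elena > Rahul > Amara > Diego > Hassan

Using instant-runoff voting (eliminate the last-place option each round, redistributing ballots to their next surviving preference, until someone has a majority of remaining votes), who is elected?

Elena

Round 1: Rahul 143, Elena 205, Diego 272, Hassan 176, Amara 44. Eliminate Amara.
Round 2: Rahul 143, Elena 205, Diego 316, Hassan 176. Eliminate Rahul.
Round 3: Elena 348, Diego 316, Hassan 176. Eliminate Hassan.
Round 4: Elena 524, Diego 316. Elena has a majority.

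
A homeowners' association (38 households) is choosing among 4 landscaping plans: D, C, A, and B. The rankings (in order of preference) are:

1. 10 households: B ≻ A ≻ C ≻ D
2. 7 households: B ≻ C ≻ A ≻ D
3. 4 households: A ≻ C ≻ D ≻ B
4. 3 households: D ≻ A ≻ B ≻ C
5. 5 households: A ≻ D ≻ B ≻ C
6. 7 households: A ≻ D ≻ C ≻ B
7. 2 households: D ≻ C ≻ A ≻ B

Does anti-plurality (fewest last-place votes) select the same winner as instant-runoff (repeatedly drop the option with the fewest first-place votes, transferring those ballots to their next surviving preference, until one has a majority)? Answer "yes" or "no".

yes

Anti-plurality — last-place votes: D 17, C 8, A 0, B 13. Winner: A.
Instant-runoff — R1 D 5, C 0, A 16, B 17 (C out); R2 D 5, A 16, B 17 (D out); R3 A 21, B 17 (A winner). Winner: A.
The two methods agree.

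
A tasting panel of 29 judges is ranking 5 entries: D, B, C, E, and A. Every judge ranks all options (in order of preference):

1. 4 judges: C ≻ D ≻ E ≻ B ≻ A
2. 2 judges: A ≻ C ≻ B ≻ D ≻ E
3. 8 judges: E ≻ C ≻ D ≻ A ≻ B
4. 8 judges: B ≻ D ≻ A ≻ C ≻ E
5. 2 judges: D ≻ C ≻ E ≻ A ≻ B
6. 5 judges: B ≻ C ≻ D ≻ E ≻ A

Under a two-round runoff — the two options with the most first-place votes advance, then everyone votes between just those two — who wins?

B

Round 1 first-place votes: D 2, B 13, C 4, E 8, A 2.
B and E advance.
Runoff: B is preferred to E by 15 voters; E by 14.
B wins the runoff.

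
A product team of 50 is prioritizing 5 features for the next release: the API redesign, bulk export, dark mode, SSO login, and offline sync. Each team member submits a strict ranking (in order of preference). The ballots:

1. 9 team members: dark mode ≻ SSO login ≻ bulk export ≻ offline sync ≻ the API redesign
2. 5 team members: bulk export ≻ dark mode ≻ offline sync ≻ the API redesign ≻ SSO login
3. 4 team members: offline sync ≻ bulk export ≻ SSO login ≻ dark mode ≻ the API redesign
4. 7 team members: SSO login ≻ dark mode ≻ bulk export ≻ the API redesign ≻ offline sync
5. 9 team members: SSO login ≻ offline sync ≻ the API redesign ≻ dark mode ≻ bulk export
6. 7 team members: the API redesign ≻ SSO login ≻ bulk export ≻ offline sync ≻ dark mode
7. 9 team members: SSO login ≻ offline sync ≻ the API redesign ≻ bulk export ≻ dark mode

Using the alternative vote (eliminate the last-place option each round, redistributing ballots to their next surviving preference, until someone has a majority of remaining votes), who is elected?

SSO login

Round 1: the API redesign 7, bulk export 5, dark mode 9, SSO login 25, offline sync 4. Eliminate offline sync.
Round 2: the API redesign 7, bulk export 9, dark mode 9, SSO login 25. Eliminate the API redesign.
Round 3: bulk export 9, dark mode 9, SSO login 32. SSO login has a majority.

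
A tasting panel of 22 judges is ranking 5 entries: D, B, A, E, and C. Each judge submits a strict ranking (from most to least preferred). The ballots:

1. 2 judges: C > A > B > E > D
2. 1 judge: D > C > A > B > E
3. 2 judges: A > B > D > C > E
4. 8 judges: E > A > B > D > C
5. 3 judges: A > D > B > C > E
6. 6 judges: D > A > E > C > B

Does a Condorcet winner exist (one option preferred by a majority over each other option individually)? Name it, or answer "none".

A vs D: 15–7 for A.
A vs B: 22–0 for A.
A vs E: 14–8 for A.
A vs C: 19–3 for A.
A beats every other option head-to-head.

A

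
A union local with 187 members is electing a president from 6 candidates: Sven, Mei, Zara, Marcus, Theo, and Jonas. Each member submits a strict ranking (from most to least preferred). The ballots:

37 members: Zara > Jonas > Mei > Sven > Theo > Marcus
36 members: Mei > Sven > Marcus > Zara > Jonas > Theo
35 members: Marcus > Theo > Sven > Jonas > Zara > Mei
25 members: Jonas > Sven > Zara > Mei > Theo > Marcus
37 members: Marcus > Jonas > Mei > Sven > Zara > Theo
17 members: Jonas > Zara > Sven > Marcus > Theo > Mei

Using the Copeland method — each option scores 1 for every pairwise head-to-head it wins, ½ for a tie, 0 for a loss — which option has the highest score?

Jonas

Sven: beats Zara, Marcus, and Theo; loses to Mei and Jonas → score 3.
Mei: beats Sven, Marcus, and Theo; loses to Zara and Jonas → score 3.
Zara: beats Mei and Theo; loses to Sven, Marcus, and Jonas → score 2.
Marcus: beats Zara, Theo, and Jonas; loses to Sven and Mei → score 3.
Theo: loses to Sven, Mei, Zara, Marcus, and Jonas → score 0.
Jonas: beats Sven, Mei, Zara, and Theo; loses to Marcus → score 4.
Jonas has the best pairwise record.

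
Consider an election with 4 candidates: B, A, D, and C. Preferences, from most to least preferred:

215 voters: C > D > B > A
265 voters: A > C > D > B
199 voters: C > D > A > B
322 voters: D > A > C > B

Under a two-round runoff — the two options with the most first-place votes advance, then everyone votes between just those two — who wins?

Round 1 first-place votes: B 0, A 265, D 322, C 414.
C and D advance.
Runoff: C is preferred to D by 679 voters; D by 322.
C wins the runoff.

C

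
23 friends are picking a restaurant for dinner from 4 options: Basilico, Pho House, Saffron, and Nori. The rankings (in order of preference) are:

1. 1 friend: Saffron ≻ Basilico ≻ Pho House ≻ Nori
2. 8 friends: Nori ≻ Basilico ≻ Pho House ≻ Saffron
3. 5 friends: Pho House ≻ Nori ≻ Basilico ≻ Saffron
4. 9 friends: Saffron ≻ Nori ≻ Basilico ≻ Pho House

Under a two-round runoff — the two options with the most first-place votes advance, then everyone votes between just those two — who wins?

Round 1 first-place votes: Basilico 0, Pho House 5, Saffron 10, Nori 8.
Saffron and Nori advance.
Runoff: Saffron is preferred to Nori by 10 voters; Nori by 13.
Nori wins the runoff.

Nori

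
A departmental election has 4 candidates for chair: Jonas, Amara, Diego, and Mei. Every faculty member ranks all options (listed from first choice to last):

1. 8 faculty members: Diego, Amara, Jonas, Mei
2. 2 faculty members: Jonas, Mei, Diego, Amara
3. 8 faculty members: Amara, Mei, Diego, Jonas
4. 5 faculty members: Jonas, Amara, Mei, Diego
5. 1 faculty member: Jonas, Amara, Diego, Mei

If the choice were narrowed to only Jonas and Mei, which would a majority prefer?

Voters preferring Jonas to Mei: 16; preferring Mei to Jonas: 8.
Jonas wins the head-to-head.

Jonas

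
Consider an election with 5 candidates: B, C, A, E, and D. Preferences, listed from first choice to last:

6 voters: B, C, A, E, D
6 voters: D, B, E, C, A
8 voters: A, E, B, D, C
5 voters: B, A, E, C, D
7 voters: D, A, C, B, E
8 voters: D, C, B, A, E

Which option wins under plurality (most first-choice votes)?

D

First-place votes: B 11, C 0, A 8, E 0, D 21.
D has the most first-place votes.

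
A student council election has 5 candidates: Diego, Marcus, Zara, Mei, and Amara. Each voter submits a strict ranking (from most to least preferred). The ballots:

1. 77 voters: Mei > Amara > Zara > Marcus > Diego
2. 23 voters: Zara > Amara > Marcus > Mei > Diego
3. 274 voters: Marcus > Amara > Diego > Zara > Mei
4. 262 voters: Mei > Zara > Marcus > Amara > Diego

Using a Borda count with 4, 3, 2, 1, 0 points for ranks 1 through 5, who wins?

Diego: 77·0 + 23·0 + 274·2 + 262·0 = 548
Marcus: 77·1 + 23·2 + 274·4 + 262·2 = 1743
Zara: 77·2 + 23·4 + 274·1 + 262·3 = 1306
Mei: 77·4 + 23·1 + 274·0 + 262·4 = 1379
Amara: 77·3 + 23·3 + 274·3 + 262·1 = 1384
Marcus has the highest Borda score (1743).

Marcus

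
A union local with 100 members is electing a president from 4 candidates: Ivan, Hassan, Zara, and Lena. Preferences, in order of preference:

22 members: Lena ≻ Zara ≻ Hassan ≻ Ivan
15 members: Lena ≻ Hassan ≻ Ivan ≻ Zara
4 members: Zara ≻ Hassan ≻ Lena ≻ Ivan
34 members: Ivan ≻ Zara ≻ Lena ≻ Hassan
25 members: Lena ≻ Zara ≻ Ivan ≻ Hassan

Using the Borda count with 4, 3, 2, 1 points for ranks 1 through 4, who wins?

Ivan: 22·1 + 15·2 + 4·1 + 34·4 + 25·2 = 242
Hassan: 22·2 + 15·3 + 4·3 + 34·1 + 25·1 = 160
Zara: 22·3 + 15·1 + 4·4 + 34·3 + 25·3 = 274
Lena: 22·4 + 15·4 + 4·2 + 34·2 + 25·4 = 324
Lena has the highest Borda score (324).

Lena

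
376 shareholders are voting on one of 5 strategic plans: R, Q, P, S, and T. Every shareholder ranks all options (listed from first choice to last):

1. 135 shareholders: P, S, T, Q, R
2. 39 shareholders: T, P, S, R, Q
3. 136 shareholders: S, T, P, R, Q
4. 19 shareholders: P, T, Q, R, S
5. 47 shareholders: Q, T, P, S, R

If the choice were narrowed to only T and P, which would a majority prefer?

Voters preferring T to P: 222; preferring P to T: 154.
T wins the head-to-head.

T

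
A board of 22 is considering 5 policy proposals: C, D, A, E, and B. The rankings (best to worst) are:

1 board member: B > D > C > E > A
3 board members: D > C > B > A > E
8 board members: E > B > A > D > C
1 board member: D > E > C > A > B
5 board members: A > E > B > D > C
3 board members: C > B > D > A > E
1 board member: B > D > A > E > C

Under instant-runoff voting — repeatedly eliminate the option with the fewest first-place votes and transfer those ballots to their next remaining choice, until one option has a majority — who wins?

Round 1: C 3, D 4, A 5, E 8, B 2. Eliminate B.
Round 2: C 3, D 6, A 5, E 8. Eliminate C.
Round 3: D 9, A 5, E 8. Eliminate A.
Round 4: D 9, E 13. E has a majority.

E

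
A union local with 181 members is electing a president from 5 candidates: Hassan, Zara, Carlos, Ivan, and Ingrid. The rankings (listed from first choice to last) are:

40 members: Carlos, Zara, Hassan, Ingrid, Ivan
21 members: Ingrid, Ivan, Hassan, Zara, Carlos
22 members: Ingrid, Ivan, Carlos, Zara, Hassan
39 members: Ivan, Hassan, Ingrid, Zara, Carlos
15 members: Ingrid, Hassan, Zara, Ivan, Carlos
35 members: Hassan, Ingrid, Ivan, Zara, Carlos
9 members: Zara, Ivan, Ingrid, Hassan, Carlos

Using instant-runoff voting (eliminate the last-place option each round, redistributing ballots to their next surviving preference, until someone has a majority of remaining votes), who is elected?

Ingrid

Round 1: Hassan 35, Zara 9, Carlos 40, Ivan 39, Ingrid 58. Eliminate Zara.
Round 2: Hassan 35, Carlos 40, Ivan 48, Ingrid 58. Eliminate Hassan.
Round 3: Carlos 40, Ivan 48, Ingrid 93. Ingrid has a majority.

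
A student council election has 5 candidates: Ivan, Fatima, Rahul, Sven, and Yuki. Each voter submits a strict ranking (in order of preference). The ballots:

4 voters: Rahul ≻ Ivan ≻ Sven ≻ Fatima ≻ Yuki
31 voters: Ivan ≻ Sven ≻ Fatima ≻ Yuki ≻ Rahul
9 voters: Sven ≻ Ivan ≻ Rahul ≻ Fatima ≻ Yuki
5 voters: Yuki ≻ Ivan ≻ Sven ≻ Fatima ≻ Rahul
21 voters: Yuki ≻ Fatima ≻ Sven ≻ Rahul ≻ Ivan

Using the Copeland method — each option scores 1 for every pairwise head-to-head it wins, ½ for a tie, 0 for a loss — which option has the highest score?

Ivan: beats Fatima, Rahul, Sven, and Yuki → score 4.
Fatima: beats Rahul and Yuki; loses to Ivan and Sven → score 2.
Rahul: loses to Ivan, Fatima, Sven, and Yuki → score 0.
Sven: beats Fatima, Rahul, and Yuki; loses to Ivan → score 3.
Yuki: beats Rahul; loses to Ivan, Fatima, and Sven → score 1.
Ivan has the best pairwise record.

Ivan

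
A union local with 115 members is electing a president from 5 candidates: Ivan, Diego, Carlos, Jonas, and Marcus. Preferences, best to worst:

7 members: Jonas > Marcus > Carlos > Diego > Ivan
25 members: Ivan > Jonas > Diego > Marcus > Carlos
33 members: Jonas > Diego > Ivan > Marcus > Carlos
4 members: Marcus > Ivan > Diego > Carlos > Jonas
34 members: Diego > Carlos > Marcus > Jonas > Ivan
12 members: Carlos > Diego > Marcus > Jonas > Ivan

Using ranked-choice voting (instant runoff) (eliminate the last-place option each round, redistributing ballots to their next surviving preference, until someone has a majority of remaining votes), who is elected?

Jonas

Round 1: Ivan 25, Diego 34, Carlos 12, Jonas 40, Marcus 4. Eliminate Marcus.
Round 2: Ivan 29, Diego 34, Carlos 12, Jonas 40. Eliminate Carlos.
Round 3: Ivan 29, Diego 46, Jonas 40. Eliminate Ivan.
Round 4: Diego 50, Jonas 65. Jonas has a majority.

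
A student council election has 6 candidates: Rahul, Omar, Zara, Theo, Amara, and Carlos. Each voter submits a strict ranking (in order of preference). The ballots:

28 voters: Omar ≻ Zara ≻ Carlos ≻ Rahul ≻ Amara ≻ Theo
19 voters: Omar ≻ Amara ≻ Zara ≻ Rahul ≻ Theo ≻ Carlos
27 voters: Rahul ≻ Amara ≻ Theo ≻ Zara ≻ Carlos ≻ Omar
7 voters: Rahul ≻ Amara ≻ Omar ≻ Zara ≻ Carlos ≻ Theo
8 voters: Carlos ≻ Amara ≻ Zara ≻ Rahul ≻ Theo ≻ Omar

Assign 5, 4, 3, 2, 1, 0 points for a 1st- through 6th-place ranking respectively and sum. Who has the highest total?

Rahul

Rahul: 28·2 + 19·2 + 27·5 + 7·5 + 8·2 = 280
Omar: 28·5 + 19·5 + 27·0 + 7·3 + 8·0 = 256
Zara: 28·4 + 19·3 + 27·2 + 7·2 + 8·3 = 261
Theo: 28·0 + 19·1 + 27·3 + 7·0 + 8·1 = 108
Amara: 28·1 + 19·4 + 27·4 + 7·4 + 8·4 = 272
Carlos: 28·3 + 19·0 + 27·1 + 7·1 + 8·5 = 158
Rahul has the highest Borda score (280).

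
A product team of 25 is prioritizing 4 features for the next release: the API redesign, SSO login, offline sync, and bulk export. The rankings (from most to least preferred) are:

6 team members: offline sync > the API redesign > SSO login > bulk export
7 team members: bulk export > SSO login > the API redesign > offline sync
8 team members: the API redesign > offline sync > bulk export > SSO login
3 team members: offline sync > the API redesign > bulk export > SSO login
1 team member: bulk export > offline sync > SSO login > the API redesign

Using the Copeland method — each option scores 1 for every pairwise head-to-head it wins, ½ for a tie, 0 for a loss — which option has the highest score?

the API redesign

the API redesign: beats SSO login, offline sync, and bulk export → score 3.
SSO login: loses to the API redesign, offline sync, and bulk export → score 0.
offline sync: beats SSO login and bulk export; loses to the API redesign → score 2.
bulk export: beats SSO login; loses to the API redesign and offline sync → score 1.
the API redesign has the best pairwise record.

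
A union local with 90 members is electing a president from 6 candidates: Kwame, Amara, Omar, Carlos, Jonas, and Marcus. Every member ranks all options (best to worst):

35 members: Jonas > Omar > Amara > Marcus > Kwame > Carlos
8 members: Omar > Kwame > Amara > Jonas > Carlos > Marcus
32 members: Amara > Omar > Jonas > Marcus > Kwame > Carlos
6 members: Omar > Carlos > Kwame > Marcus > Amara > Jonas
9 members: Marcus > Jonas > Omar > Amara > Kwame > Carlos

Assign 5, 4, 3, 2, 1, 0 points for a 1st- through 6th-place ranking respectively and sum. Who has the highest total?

Omar

Kwame: 35·1 + 8·4 + 32·1 + 6·3 + 9·1 = 126
Amara: 35·3 + 8·3 + 32·5 + 6·1 + 9·2 = 313
Omar: 35·4 + 8·5 + 32·4 + 6·5 + 9·3 = 365
Carlos: 35·0 + 8·1 + 32·0 + 6·4 + 9·0 = 32
Jonas: 35·5 + 8·2 + 32·3 + 6·0 + 9·4 = 323
Marcus: 35·2 + 8·0 + 32·2 + 6·2 + 9·5 = 191
Omar has the highest Borda score (365).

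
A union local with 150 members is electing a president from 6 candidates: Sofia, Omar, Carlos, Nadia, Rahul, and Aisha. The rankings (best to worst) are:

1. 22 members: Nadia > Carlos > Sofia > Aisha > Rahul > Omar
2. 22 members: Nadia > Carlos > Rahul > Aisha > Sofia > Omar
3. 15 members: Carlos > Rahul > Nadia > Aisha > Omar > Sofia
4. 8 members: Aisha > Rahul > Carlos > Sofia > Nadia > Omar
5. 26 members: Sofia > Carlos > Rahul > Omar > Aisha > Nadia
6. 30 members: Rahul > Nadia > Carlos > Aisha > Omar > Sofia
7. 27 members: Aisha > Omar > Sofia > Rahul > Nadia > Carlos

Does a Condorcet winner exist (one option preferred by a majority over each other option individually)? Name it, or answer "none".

none

Checking pairwise contests:
Carlos beats Sofia 97–53.
Sofia beats Omar 78–72.
Nadia beats Carlos 101–49.
Rahul beats Nadia 106–44.
Carlos beats Rahul 85–65.
Carlos beats Aisha 115–35.
Every option loses at least one head-to-head, so there is no Condorcet winner.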